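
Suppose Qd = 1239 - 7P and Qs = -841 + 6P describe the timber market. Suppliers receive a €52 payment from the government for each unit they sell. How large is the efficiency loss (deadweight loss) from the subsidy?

Pre-subsidy: 1239 - 7P = -841 + 6P gives P* = 160, Q* = 119.
With the subsidy, sellers receive Ps = Pb + 52 for each unit, where Pb is the price buyers pay.
Supply in terms of Pb becomes Qs = -841 + 6(Pb + 52) = -529 + 6Pb. Setting this equal to demand: 1239 - 7Pb = -529 + 6Pb, so Pb = 136.
Sellers receive Ps = 136 + 52 = 188; Q' = 1239 − 7·136 = 287.
The subsidy expands output by 287 − 119 = 168 past the efficient level; on those units the gap between marginal cost and willingness to pay runs from 0 up to 52.
DWL = ½ × 52 × 168 = 4368.

Deadweight loss = €4368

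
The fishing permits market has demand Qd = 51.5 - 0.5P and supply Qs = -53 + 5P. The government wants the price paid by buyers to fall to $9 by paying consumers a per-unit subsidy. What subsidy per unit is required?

Required subsidy s = $11 per unit

At a buyer price of 9, quantity demanded is 51.5 − 0.5·9 = 47.
Sellers supply 47 only when they receive Ps with -53 + 5·Ps = 47, i.e. Ps = 20.
s = Ps − Pb = 20 − 9 = 11.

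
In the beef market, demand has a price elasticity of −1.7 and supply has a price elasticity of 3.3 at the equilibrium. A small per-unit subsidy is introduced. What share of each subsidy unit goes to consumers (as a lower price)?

Consumer share = 0.66

For a small subsidy around the equilibrium, the benefit split depends on the relative slopes, which at a point are proportional to the elasticities.
Buyer share = εs/(εs + |εd|) = 3.3/(3.3 + 1.7) = 0.66; seller share = |εd|/(εs + |εd|) = 0.34.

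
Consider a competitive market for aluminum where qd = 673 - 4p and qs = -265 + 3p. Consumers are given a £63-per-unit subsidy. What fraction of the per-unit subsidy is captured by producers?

Producer share = 4/7

Pre-subsidy: 673 - 4p = -265 + 3p gives p* = 134, q* = 137.
With the rebate, buyers effectively pay pb = ps − 63, where ps is the price sellers receive.
Demand in terms of ps becomes qd = 673 − 4(ps − 63) = 925 - 4ps. Setting this equal to supply: 925 - 4ps = -265 + 3ps, so ps = 170.
Buyers pay pb = 170 − 63 = 107; q' = -265 + 3·170 = 245.
Buyers' price falls by p* − pb = 134 − 107 = 27; sellers' price rises by ps − p* = 170 − 134 = 36.
So producers capture 36/63 = 4/7 of each unit of subsidy.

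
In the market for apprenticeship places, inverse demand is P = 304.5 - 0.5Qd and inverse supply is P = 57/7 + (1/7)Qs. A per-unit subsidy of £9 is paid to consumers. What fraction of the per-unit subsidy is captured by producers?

Pre-subsidy: 304.5 - 0.5Q = 57/7 + (1/7)Q gives Q* = 461 and P* = 74.
With the rebate, buyers effectively pay Pb = Ps − 9, where Ps is the price sellers receive.
On the curves, Pb = 304.5 - 0.5Q and Ps = 57/7 + (1/7)Q; the wedge Ps − Pb = 9 gives 57/7 + (1/7)Q − (304.5 - 0.5Q) = 9, so Q' = 475.
Then Pb = 304.5 − 0.5·475 = 67 and Ps = 57/7 + (1/7)·475 = 76.
Buyers' price falls by P* − Pb = 74 − 67 = 7; sellers' price rises by Ps − P* = 76 − 74 = 2.
So producers capture 2/9 = 2/9 of each unit of subsidy.

Producer share = 2/9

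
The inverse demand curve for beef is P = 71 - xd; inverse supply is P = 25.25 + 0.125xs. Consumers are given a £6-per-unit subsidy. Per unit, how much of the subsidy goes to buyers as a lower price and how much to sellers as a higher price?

Buyers gain 16/3 per unit; sellers gain 2/3 per unit

Pre-subsidy: 71 - x = 25.25 + 0.125x gives x* = 122/3 and P* = 91/3.
With the rebate, buyers effectively pay Pb = Ps − 6, where Ps is the price sellers receive.
On the curves, Pb = 71 - x and Ps = 25.25 + 0.125x; the wedge Ps − Pb = 6 gives 25.25 + 0.125x − (71 - x) = 6, so x' = 46.
Then Pb = 71 − 1·46 = 25 and Ps = 25.25 + 0.125·46 = 31.
Buyers' price falls by P* − Pb = 91/3 − 25 = 16/3; sellers' price rises by Ps − P* = 31 − 91/3 = 2/3.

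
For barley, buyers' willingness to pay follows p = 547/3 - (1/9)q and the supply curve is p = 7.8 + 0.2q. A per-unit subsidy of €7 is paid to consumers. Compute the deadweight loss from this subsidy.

Pre-subsidy: 547/3 - (1/9)q = 7.8 + 0.2q gives q* = 561 and p* = 120.
With the rebate, buyers effectively pay pb = ps − 7, where ps is the price sellers receive.
On the curves, pb = 547/3 - (1/9)q and ps = 7.8 + 0.2q; the wedge ps − pb = 7 gives 7.8 + 0.2q − (547/3 - (1/9)q) = 7, so q' = 583.5.
Then pb = 547/3 − (1/9)·583.5 = 117.5 and ps = 7.8 + 0.2·583.5 = 124.5.
The subsidy expands output by 583.5 − 561 = 22.5 past the efficient level; on those units the gap between marginal cost and willingness to pay runs from 0 up to 7.
DWL = ½ × 7 × 22.5 = 78.75.

Deadweight loss = €78.75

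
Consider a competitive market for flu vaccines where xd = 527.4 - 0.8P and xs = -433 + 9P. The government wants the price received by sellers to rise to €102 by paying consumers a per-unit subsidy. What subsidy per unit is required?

Required subsidy s = €49 per unit

At a seller price of 102, quantity supplied is -433 + 9·102 = 485.
Buyers absorb 485 only when they pay Pb with 527.4 − 0.8·Pb = 485, i.e. Pb = 53.
s = Ps − Pb = 102 − 53 = 49.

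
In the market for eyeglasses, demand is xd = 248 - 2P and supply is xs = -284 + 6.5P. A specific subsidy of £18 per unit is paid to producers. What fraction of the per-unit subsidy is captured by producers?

Producer share = 4/17

Pre-subsidy: 248 - 2P = -284 + 6.5P gives P* = 1064/17, x* = 2088/17.
With the subsidy, sellers receive Ps = Pb + 18 for each unit, where Pb is the price buyers pay.
Supply in terms of Pb becomes xs = -284 + 6.5(Pb + 18) = -167 + 6.5Pb. Setting this equal to demand: 248 - 2Pb = -167 + 6.5Pb, so Pb = 830/17.
Sellers receive Ps = 830/17 + 18 = 1136/17; x' = 248 − 2·(830/17) = 2556/17.
Buyers' price falls by P* − Pb = 1064/17 − 830/17 = 234/17; sellers' price rises by Ps − P* = 1136/17 − 1064/17 = 72/17.
So producers capture (72/17)/18 = 4/17 of each unit of subsidy.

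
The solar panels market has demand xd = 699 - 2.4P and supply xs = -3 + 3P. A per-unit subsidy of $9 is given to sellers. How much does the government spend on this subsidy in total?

Pre-subsidy: 699 - 2.4P = -3 + 3P gives P* = 130, x* = 387.
With the subsidy, sellers receive Ps = Pb + 9 for each unit, where Pb is the price buyers pay.
Supply in terms of Pb becomes xs = -3 + 3(Pb + 9) = 24 + 3Pb. Setting this equal to demand: 699 - 2.4Pb = 24 + 3Pb, so Pb = 125.
Sellers receive Ps = 125 + 9 = 134; x' = 699 − 2.4·125 = 399.
Government outlay = subsidy × quantity = 9 × 399 = 3591.

Government cost = $3591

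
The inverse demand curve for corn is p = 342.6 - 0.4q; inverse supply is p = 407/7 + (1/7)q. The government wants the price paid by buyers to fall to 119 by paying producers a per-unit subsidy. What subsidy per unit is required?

At a buyer price of 119, quantity demanded is 856.5 − 2.5·119 = 559.
Sellers supply 559 only when they receive ps = 407/7 + (1/7)·559 = 138.
s = ps − pb = 138 − 119 = 19.

Required subsidy s = 19 per unit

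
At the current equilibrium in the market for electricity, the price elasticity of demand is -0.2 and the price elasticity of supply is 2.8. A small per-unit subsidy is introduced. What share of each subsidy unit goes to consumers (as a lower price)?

For a small subsidy around the equilibrium, the benefit split depends on the relative slopes, which at a point are proportional to the elasticities.
Buyer share = εs/(εs + |εd|) = 2.8/(2.8 + 0.2) = 14/15; seller share = |εd|/(εs + |εd|) = 1/15.

Consumer share = 14/15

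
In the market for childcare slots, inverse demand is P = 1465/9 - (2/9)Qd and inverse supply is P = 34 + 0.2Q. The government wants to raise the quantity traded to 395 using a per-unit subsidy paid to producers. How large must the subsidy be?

At Q = 395, from the demand curve buyers pay Pb = 1465/9 − (2/9)·395 = 75; from the supply curve sellers need Ps = 34 + 0.2·395 = 113.
The subsidy must fill the gap: s = Ps − Pb = 113 − 75 = 38.

Required subsidy s = 38 per unit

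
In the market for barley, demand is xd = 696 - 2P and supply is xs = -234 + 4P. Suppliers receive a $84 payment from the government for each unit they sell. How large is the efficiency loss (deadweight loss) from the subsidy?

Pre-subsidy: 696 - 2P = -234 + 4P gives P* = 155, x* = 386.
With the subsidy, sellers receive Ps = Pb + 84 for each unit, where Pb is the price buyers pay.
Supply in terms of Pb becomes xs = -234 + 4(Pb + 84) = 102 + 4Pb. Setting this equal to demand: 696 - 2Pb = 102 + 4Pb, so Pb = 99.
Sellers receive Ps = 99 + 84 = 183; x' = 696 − 2·99 = 498.
The subsidy expands output by 498 − 386 = 112 past the efficient level; on those units the gap between marginal cost and willingness to pay runs from 0 up to 84.
DWL = ½ × 84 × 112 = 4704.

Deadweight loss = $4704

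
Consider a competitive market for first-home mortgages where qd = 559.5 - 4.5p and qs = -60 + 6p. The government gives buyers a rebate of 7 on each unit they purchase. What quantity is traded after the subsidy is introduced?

q' = 312

Pre-subsidy: 559.5 - 4.5p = -60 + 6p gives p* = 59, q* = 294.
With the rebate, buyers effectively pay pb = ps − 7, where ps is the price sellers receive.
Demand in terms of ps becomes qd = 559.5 − 4.5(ps − 7) = 591 - 4.5ps. Setting this equal to supply: 591 - 4.5ps = -60 + 6ps, so ps = 62.
Buyers pay pb = 62 − 7 = 55; q' = -60 + 6·62 = 312.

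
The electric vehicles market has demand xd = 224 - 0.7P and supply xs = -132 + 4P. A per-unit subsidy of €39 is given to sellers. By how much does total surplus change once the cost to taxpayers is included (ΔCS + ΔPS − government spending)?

Net change in total surplus = -21294/47

Pre-subsidy: 224 - 0.7P = -132 + 4P gives P* = 3560/47, x* = 8036/47.
With the subsidy, sellers receive Ps = Pb + 39 for each unit, where Pb is the price buyers pay.
Supply in terms of Pb becomes xs = -132 + 4(Pb + 39) = 24 + 4Pb. Setting this equal to demand: 224 - 0.7Pb = 24 + 4Pb, so Pb = 2000/47.
Sellers receive Ps = 2000/47 + 39 = 3833/47; x' = 224 − 0.7·(2000/47) = 9128/47.
ΔCS = ½(8036/47 + 9128/47)(3560/47 − 2000/47) = 13387920/2209; ΔPS = ½(8036/47 + 9128/47)(3833/47 − 3560/47) = 2342886/2209.
Government spending = 39 × 9128/47 = 355992/47.
Net change = 13387920/2209 + 2342886/2209 − 355992/47 = -21294/47. The loss equals the DWL triangle ½·39·1092/47.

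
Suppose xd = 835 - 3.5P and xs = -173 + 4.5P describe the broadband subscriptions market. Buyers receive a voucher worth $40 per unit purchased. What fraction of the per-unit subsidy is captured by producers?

Pre-subsidy: 835 - 3.5P = -173 + 4.5P gives P* = 126, x* = 394.
With the rebate, buyers effectively pay Pb = Ps − 40, where Ps is the price sellers receive.
Demand in terms of Ps becomes xd = 835 − 3.5(Ps − 40) = 975 - 3.5Ps. Setting this equal to supply: 975 - 3.5Ps = -173 + 4.5Ps, so Ps = 143.5.
Buyers pay Pb = 143.5 − 40 = 103.5; x' = -173 + 4.5·143.5 = 472.75.
Buyers' price falls by P* − Pb = 126 − 103.5 = 22.5; sellers' price rises by Ps − P* = 143.5 − 126 = 17.5.
So producers capture 17.5/40 = 0.4375 of each unit of subsidy.

Producer share = 0.4375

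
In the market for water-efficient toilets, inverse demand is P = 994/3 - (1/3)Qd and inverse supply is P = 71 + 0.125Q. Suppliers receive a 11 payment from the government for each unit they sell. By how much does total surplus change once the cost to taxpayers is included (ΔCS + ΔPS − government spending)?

Pre-subsidy: 994/3 - (1/3)Q = 71 + 0.125Q gives Q* = 568 and P* = 142.
With the subsidy, sellers receive Ps = Pb + 11 for each unit, where Pb is the price buyers pay.
On the curves, Pb = 994/3 - (1/3)Q and Ps = 71 + 0.125Q; the wedge Ps − Pb = 11 gives 71 + 0.125Q − (994/3 - (1/3)Q) = 11, so Q' = 592.
Then Pb = 994/3 − (1/3)·592 = 134 and Ps = 71 + 0.125·592 = 145.
ΔCS = ½(568 + 592)(142 − 134) = 4640; ΔPS = ½(568 + 592)(145 − 142) = 1740.
Government spending = 11 × 592 = 6512.
Net change = 4640 + 1740 − 6512 = -132. The loss equals the DWL triangle ½·11·24.

Net change in total surplus = -132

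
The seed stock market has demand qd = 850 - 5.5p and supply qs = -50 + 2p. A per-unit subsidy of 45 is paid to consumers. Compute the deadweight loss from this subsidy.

Pre-subsidy: 850 - 5.5p = -50 + 2p gives p* = 120, q* = 190.
With the rebate, buyers effectively pay pb = ps − 45, where ps is the price sellers receive.
Demand in terms of ps becomes qd = 850 − 5.5(ps − 45) = 1097.5 - 5.5ps. Setting this equal to supply: 1097.5 - 5.5ps = -50 + 2ps, so ps = 153.
Buyers pay pb = 153 − 45 = 108; q' = -50 + 2·153 = 256.
The subsidy expands output by 256 − 190 = 66 past the efficient level; on those units the gap between marginal cost and willingness to pay runs from 0 up to 45.
DWL = ½ × 45 × 66 = 1485.

Deadweight loss = 1485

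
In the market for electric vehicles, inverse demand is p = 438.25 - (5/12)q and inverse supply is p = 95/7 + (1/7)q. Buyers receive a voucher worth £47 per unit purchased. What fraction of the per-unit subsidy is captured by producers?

Producer share = 12/47

Pre-subsidy: 438.25 - (5/12)q = 95/7 + (1/7)q gives q* = 759 and p* = 122.
With the rebate, buyers effectively pay pb = ps − 47, where ps is the price sellers receive.
On the curves, pb = 438.25 - (5/12)q and ps = 95/7 + (1/7)q; the wedge ps − pb = 47 gives 95/7 + (1/7)q − (438.25 - (5/12)q) = 47, so q' = 843.
Then pb = 438.25 − (5/12)·843 = 87 and ps = 95/7 + (1/7)·843 = 134.
Buyers' price falls by p* − pb = 122 − 87 = 35; sellers' price rises by ps − p* = 134 − 122 = 12.
So producers capture 12/47 = 12/47 of each unit of subsidy.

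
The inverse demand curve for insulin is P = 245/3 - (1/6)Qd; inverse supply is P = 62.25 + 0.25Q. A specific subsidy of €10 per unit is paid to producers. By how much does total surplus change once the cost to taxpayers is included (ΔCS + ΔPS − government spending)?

Net change in total surplus = -€120

Pre-subsidy: 245/3 - (1/6)Q = 62.25 + 0.25Q gives Q* = 46.6 and P* = 73.9.
With the subsidy, sellers receive Ps = Pb + 10 for each unit, where Pb is the price buyers pay.
On the curves, Pb = 245/3 - (1/6)Q and Ps = 62.25 + 0.25Q; the wedge Ps − Pb = 10 gives 62.25 + 0.25Q − (245/3 - (1/6)Q) = 10, so Q' = 70.6.
Then Pb = 245/3 − (1/6)·70.6 = 69.9 and Ps = 62.25 + 0.25·70.6 = 79.9.
ΔCS = ½(46.6 + 70.6)(73.9 − 69.9) = 234.4; ΔPS = ½(46.6 + 70.6)(79.9 − 73.9) = 351.6.
Government spending = 10 × 70.6 = 706.
Net change = 234.4 + 351.6 − 706 = -120. The loss equals the DWL triangle ½·10·24.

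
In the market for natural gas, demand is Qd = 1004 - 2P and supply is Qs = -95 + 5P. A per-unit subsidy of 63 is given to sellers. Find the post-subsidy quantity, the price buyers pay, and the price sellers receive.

Pre-subsidy: 1004 - 2P = -95 + 5P gives P* = 157, Q* = 690.
With the subsidy, sellers receive Ps = Pb + 63 for each unit, where Pb is the price buyers pay.
Supply in terms of Pb becomes Qs = -95 + 5(Pb + 63) = 220 + 5Pb. Setting this equal to demand: 1004 - 2Pb = 220 + 5Pb, so Pb = 112.
Sellers receive Ps = 112 + 63 = 175; Q' = 1004 − 2·112 = 780.

Q' = 780; buyers pay 112; sellers receive 175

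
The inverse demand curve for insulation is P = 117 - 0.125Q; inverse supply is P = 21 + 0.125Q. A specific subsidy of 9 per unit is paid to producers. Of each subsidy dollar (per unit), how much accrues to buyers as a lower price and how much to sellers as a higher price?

Pre-subsidy: 117 - 0.125Q = 21 + 0.125Q gives Q* = 384 and P* = 69.
With the subsidy, sellers receive Ps = Pb + 9 for each unit, where Pb is the price buyers pay.
On the curves, Pb = 117 - 0.125Q and Ps = 21 + 0.125Q; the wedge Ps − Pb = 9 gives 21 + 0.125Q − (117 - 0.125Q) = 9, so Q' = 420.
Then Pb = 117 − 0.125·420 = 64.5 and Ps = 21 + 0.125·420 = 73.5.
Buyers' price falls by P* − Pb = 69 − 64.5 = 4.5; sellers' price rises by Ps − P* = 73.5 − 69 = 4.5.

Buyers gain 4.5 per unit; sellers gain 4.5 per unit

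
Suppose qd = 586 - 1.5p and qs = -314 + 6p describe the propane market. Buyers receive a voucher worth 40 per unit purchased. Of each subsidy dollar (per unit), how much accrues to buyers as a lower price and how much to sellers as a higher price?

Pre-subsidy: 586 - 1.5p = -314 + 6p gives p* = 120, q* = 406.
With the rebate, buyers effectively pay pb = ps − 40, where ps is the price sellers receive.
Demand in terms of ps becomes qd = 586 − 1.5(ps − 40) = 646 - 1.5ps. Setting this equal to supply: 646 - 1.5ps = -314 + 6ps, so ps = 128.
Buyers pay pb = 128 − 40 = 88; q' = -314 + 6·128 = 454.
Buyers' price falls by p* − pb = 120 − 88 = 32; sellers' price rises by ps − p* = 128 − 120 = 8.

Buyers gain 32 per unit; sellers gain 8 per unit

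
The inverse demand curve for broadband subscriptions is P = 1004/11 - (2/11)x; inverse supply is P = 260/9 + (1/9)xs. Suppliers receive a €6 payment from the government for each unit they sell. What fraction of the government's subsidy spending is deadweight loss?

DWL / government spending = 297/6770

Pre-subsidy: 1004/11 - (2/11)x = 260/9 + (1/9)x gives x* = 6176/29 and P* = 1524/29.
With the subsidy, sellers receive Ps = Pb + 6 for each unit, where Pb is the price buyers pay.
On the curves, Pb = 1004/11 - (2/11)x and Ps = 260/9 + (1/9)x; the wedge Ps − Pb = 6 gives 260/9 + (1/9)x − (1004/11 - (2/11)x) = 6, so x' = 6770/29.
Then Pb = 1004/11 − (2/11)·(6770/29) = 1416/29 and Ps = 260/9 + (1/9)·(6770/29) = 1590/29.
ΔCS = ½(6176/29 + 6770/29)(1524/29 − 1416/29) = 699084/841; ΔPS = ½(6176/29 + 6770/29)(1590/29 − 1524/29) = 427218/841.
Government spending = 6 × 6770/29 = 40620/29.
DWL = ½ × 6 × (6770/29 − 6176/29) = 1782/29; fraction = (1782/29) / (40620/29) = 297/6770.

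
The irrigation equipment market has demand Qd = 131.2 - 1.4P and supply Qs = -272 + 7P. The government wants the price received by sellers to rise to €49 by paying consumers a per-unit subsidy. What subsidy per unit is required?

At a seller price of 49, quantity supplied is -272 + 7·49 = 71.
Buyers absorb 71 only when they pay Pb with 131.2 − 1.4·Pb = 71, i.e. Pb = 43.
s = Ps − Pb = 49 − 43 = 6.

Required subsidy s = €6 per unit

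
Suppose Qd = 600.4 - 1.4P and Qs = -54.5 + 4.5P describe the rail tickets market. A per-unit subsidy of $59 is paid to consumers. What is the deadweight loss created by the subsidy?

Pre-subsidy: 600.4 - 1.4P = -54.5 + 4.5P gives P* = 111, Q* = 445.
With the rebate, buyers effectively pay Pb = Ps − 59, where Ps is the price sellers receive.
Demand in terms of Ps becomes Qd = 600.4 − 1.4(Ps − 59) = 683 - 1.4Ps. Setting this equal to supply: 683 - 1.4Ps = -54.5 + 4.5Ps, so Ps = 125.
Buyers pay Pb = 125 − 59 = 66; Q' = -54.5 + 4.5·125 = 508.
The subsidy expands output by 508 − 445 = 63 past the efficient level; on those units the gap between marginal cost and willingness to pay runs from 0 up to 59.
DWL = ½ × 59 × 63 = 1858.5.

Deadweight loss = $1858.5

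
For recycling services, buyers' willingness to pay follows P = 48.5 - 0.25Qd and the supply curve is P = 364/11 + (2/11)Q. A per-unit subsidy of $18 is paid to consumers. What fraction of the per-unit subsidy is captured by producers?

Producer share = 8/19

Pre-subsidy: 48.5 - 0.25Q = 364/11 + (2/11)Q gives Q* = 678/19 and P* = 752/19.
With the rebate, buyers effectively pay Pb = Ps − 18, where Ps is the price sellers receive.
On the curves, Pb = 48.5 - 0.25Q and Ps = 364/11 + (2/11)Q; the wedge Ps − Pb = 18 gives 364/11 + (2/11)Q − (48.5 - 0.25Q) = 18, so Q' = 1470/19.
Then Pb = 48.5 − 0.25·(1470/19) = 554/19 and Ps = 364/11 + (2/11)·(1470/19) = 896/19.
Buyers' price falls by P* − Pb = 752/19 − 554/19 = 198/19; sellers' price rises by Ps − P* = 896/19 − 752/19 = 144/19.
So producers capture (144/19)/18 = 8/19 of each unit of subsidy.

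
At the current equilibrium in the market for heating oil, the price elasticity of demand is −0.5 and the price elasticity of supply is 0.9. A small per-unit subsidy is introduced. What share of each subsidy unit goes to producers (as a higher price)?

For a small subsidy around the equilibrium, the benefit split depends on the relative slopes, which at a point are proportional to the elasticities.
Buyer share = εs/(εs + |εd|) = 0.9/(0.9 + 0.5) = 9/14; seller share = |εd|/(εs + |εd|) = 5/14.
So producers capture 5/14 of the subsidy.

Producer share = 5/14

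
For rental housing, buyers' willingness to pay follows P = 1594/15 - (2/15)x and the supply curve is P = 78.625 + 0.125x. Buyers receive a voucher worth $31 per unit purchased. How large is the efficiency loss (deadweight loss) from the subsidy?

Deadweight loss = $1860

Pre-subsidy: 1594/15 - (2/15)x = 78.625 + 0.125x gives x* = 107 and P* = 92.
With the rebate, buyers effectively pay Pb = Ps − 31, where Ps is the price sellers receive.
On the curves, Pb = 1594/15 - (2/15)x and Ps = 78.625 + 0.125x; the wedge Ps − Pb = 31 gives 78.625 + 0.125x − (1594/15 - (2/15)x) = 31, so x' = 227.
Then Pb = 1594/15 − (2/15)·227 = 76 and Ps = 78.625 + 0.125·227 = 107.
The subsidy expands output by 227 − 107 = 120 past the efficient level; on those units the gap between marginal cost and willingness to pay runs from 0 up to 31.
DWL = ½ × 31 × 120 = 1860.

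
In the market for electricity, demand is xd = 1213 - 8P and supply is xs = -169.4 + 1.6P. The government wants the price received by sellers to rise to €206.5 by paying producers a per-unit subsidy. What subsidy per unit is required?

At a seller price of 206.5, quantity supplied is -169.4 + 1.6·206.5 = 161.
Buyers absorb 161 only when they pay Pb with 1213 − 8·Pb = 161, i.e. Pb = 131.5.
s = Ps − Pb = 206.5 − 131.5 = 75.

Required subsidy s = €75 per unit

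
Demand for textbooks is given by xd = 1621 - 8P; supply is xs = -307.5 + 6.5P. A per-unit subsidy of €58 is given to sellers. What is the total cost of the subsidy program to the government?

Government cost = €44370

Pre-subsidy: 1621 - 8P = -307.5 + 6.5P gives P* = 133, x* = 557.
With the subsidy, sellers receive Ps = Pb + 58 for each unit, where Pb is the price buyers pay.
Supply in terms of Pb becomes xs = -307.5 + 6.5(Pb + 58) = 69.5 + 6.5Pb. Setting this equal to demand: 1621 - 8Pb = 69.5 + 6.5Pb, so Pb = 107.
Sellers receive Ps = 107 + 58 = 165; x' = 1621 − 8·107 = 765.
Government outlay = subsidy × quantity = 58 × 765 = 44370.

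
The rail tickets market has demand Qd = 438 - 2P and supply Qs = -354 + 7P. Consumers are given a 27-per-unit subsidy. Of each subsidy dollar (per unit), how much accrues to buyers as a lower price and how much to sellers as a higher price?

Pre-subsidy: 438 - 2P = -354 + 7P gives P* = 88, Q* = 262.
With the rebate, buyers effectively pay Pb = Ps − 27, where Ps is the price sellers receive.
Demand in terms of Ps becomes Qd = 438 − 2(Ps − 27) = 492 - 2Ps. Setting this equal to supply: 492 - 2Ps = -354 + 7Ps, so Ps = 94.
Buyers pay Pb = 94 − 27 = 67; Q' = -354 + 7·94 = 304.
Buyers' price falls by P* − Pb = 88 − 67 = 21; sellers' price rises by Ps − P* = 94 − 88 = 6.

Buyers gain 21 per unit; sellers gain 6 per unit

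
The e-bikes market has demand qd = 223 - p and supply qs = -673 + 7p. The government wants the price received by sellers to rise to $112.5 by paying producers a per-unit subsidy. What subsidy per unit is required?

Required subsidy s = $4 per unit

At a seller price of 112.5, quantity supplied is -673 + 7·112.5 = 114.5.
Buyers absorb 114.5 only when they pay pb with 223 − 1·pb = 114.5, i.e. pb = 108.5.
s = ps − pb = 112.5 − 108.5 = 4.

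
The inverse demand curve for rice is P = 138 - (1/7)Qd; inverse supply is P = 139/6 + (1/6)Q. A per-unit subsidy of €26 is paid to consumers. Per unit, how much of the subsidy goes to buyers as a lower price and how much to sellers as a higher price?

Pre-subsidy: 138 - (1/7)Q = 139/6 + (1/6)Q gives Q* = 371 and P* = 85.
With the rebate, buyers effectively pay Pb = Ps − 26, where Ps is the price sellers receive.
On the curves, Pb = 138 - (1/7)Q and Ps = 139/6 + (1/6)Q; the wedge Ps − Pb = 26 gives 139/6 + (1/6)Q − (138 - (1/7)Q) = 26, so Q' = 455.
Then Pb = 138 − (1/7)·455 = 73 and Ps = 139/6 + (1/6)·455 = 99.
Buyers' price falls by P* − Pb = 85 − 73 = 12; sellers' price rises by Ps − P* = 99 − 85 = 14.

Buyers gain €12 per unit; sellers gain €14 per unit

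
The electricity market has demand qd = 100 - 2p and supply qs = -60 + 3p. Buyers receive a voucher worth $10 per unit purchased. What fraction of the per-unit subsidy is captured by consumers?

Consumer share = 0.6

Pre-subsidy: 100 - 2p = -60 + 3p gives p* = 32, q* = 36.
With the rebate, buyers effectively pay pb = ps − 10, where ps is the price sellers receive.
Demand in terms of ps becomes qd = 100 − 2(ps − 10) = 120 - 2ps. Setting this equal to supply: 120 - 2ps = -60 + 3ps, so ps = 36.
Buyers pay pb = 36 − 10 = 26; q' = -60 + 3·36 = 48.
Buyers' price falls by p* − pb = 32 − 26 = 6; sellers' price rises by ps − p* = 36 − 32 = 4.
So consumers capture 6/10 = 0.6 of each unit of subsidy.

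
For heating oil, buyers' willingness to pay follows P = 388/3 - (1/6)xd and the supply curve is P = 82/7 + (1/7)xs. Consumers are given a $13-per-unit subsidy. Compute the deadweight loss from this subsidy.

Deadweight loss = $273

Pre-subsidy: 388/3 - (1/6)x = 82/7 + (1/7)x gives x* = 380 and P* = 66.
With the rebate, buyers effectively pay Pb = Ps − 13, where Ps is the price sellers receive.
On the curves, Pb = 388/3 - (1/6)x and Ps = 82/7 + (1/7)x; the wedge Ps − Pb = 13 gives 82/7 + (1/7)x − (388/3 - (1/6)x) = 13, so x' = 422.
Then Pb = 388/3 − (1/6)·422 = 59 and Ps = 82/7 + (1/7)·422 = 72.
The subsidy expands output by 422 − 380 = 42 past the efficient level; on those units the gap between marginal cost and willingness to pay runs from 0 up to 13.
DWL = ½ × 13 × 42 = 273.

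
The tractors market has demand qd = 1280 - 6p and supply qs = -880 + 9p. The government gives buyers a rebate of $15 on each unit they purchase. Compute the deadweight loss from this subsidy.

Pre-subsidy: 1280 - 6p = -880 + 9p gives p* = 144, q* = 416.
With the rebate, buyers effectively pay pb = ps − 15, where ps is the price sellers receive.
Demand in terms of ps becomes qd = 1280 − 6(ps − 15) = 1370 - 6ps. Setting this equal to supply: 1370 - 6ps = -880 + 9ps, so ps = 150.
Buyers pay pb = 150 − 15 = 135; q' = -880 + 9·150 = 470.
The subsidy expands output by 470 − 416 = 54 past the efficient level; on those units the gap between marginal cost and willingness to pay runs from 0 up to 15.
DWL = ½ × 15 × 54 = 405.

Deadweight loss = $405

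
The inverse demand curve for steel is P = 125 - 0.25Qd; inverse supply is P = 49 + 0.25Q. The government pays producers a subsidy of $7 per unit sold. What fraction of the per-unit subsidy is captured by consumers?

Consumer share = 0.5

Pre-subsidy: 125 - 0.25Q = 49 + 0.25Q gives Q* = 152 and P* = 87.
With the subsidy, sellers receive Ps = Pb + 7 for each unit, where Pb is the price buyers pay.
On the curves, Pb = 125 - 0.25Q and Ps = 49 + 0.25Q; the wedge Ps − Pb = 7 gives 49 + 0.25Q − (125 - 0.25Q) = 7, so Q' = 166.
Then Pb = 125 − 0.25·166 = 83.5 and Ps = 49 + 0.25·166 = 90.5.
Buyers' price falls by P* − Pb = 87 − 83.5 = 3.5; sellers' price rises by Ps − P* = 90.5 − 87 = 3.5.
So consumers capture 3.5/7 = 0.5 of each unit of subsidy.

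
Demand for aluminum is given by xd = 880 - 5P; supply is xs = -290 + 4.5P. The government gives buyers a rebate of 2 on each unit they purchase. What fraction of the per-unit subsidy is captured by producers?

Producer share = 10/19

Pre-subsidy: 880 - 5P = -290 + 4.5P gives P* = 2340/19, x* = 5020/19.
With the rebate, buyers effectively pay Pb = Ps − 2, where Ps is the price sellers receive.
Demand in terms of Ps becomes xd = 880 − 5(Ps − 2) = 890 - 5Ps. Setting this equal to supply: 890 - 5Ps = -290 + 4.5Ps, so Ps = 2360/19.
Buyers pay Pb = 2360/19 − 2 = 2322/19; x' = -290 + 4.5·(2360/19) = 5110/19.
Buyers' price falls by P* − Pb = 2340/19 − 2322/19 = 18/19; sellers' price rises by Ps − P* = 2360/19 − 2340/19 = 20/19.
So producers capture (20/19)/2 = 10/19 of each unit of subsidy.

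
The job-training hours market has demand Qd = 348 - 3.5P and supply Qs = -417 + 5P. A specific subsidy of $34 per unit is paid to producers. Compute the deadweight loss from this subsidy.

Pre-subsidy: 348 - 3.5P = -417 + 5P gives P* = 90, Q* = 33.
With the subsidy, sellers receive Ps = Pb + 34 for each unit, where Pb is the price buyers pay.
Supply in terms of Pb becomes Qs = -417 + 5(Pb + 34) = -247 + 5Pb. Setting this equal to demand: 348 - 3.5Pb = -247 + 5Pb, so Pb = 70.
Sellers receive Ps = 70 + 34 = 104; Q' = 348 − 3.5·70 = 103.
The subsidy expands output by 103 − 33 = 70 past the efficient level; on those units the gap between marginal cost and willingness to pay runs from 0 up to 34.
DWL = ½ × 34 × 70 = 1190.

Deadweight loss = $1190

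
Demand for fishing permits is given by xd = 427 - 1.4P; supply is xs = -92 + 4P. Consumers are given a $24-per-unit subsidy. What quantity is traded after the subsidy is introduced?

x' = 952/3

Pre-subsidy: 427 - 1.4P = -92 + 4P gives P* = 865/9, x* = 2632/9.
With the rebate, buyers effectively pay Pb = Ps − 24, where Ps is the price sellers receive.
Demand in terms of Ps becomes xd = 427 − 1.4(Ps − 24) = 460.6 - 1.4Ps. Setting this equal to supply: 460.6 - 1.4Ps = -92 + 4Ps, so Ps = 307/3.
Buyers pay Pb = 307/3 − 24 = 235/3; x' = -92 + 4·(307/3) = 952/3.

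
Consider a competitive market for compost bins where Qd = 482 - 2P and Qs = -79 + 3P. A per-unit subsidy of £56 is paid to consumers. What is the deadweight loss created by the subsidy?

Deadweight loss = £1881.6

Pre-subsidy: 482 - 2P = -79 + 3P gives P* = 112.2, Q* = 257.6.
With the rebate, buyers effectively pay Pb = Ps − 56, where Ps is the price sellers receive.
Demand in terms of Ps becomes Qd = 482 − 2(Ps − 56) = 594 - 2Ps. Setting this equal to supply: 594 - 2Ps = -79 + 3Ps, so Ps = 134.6.
Buyers pay Pb = 134.6 − 56 = 78.6; Q' = -79 + 3·134.6 = 324.8.
The subsidy expands output by 324.8 − 257.6 = 67.2 past the efficient level; on those units the gap between marginal cost and willingness to pay runs from 0 up to 56.
DWL = ½ × 56 × 67.2 = 1881.6.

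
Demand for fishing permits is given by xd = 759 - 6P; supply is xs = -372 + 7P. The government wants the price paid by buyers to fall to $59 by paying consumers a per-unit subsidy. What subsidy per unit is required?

At a buyer price of 59, quantity demanded is 759 − 6·59 = 405.
Sellers supply 405 only when they receive Ps with -372 + 7·Ps = 405, i.e. Ps = 111.
s = Ps − Pb = 111 − 59 = 52.

Required subsidy s = $52 per unit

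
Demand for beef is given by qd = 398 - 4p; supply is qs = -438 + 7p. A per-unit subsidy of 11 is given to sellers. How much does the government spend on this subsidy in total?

Pre-subsidy: 398 - 4p = -438 + 7p gives p* = 76, q* = 94.
With the subsidy, sellers receive ps = pb + 11 for each unit, where pb is the price buyers pay.
Supply in terms of pb becomes qs = -438 + 7(pb + 11) = -361 + 7pb. Setting this equal to demand: 398 - 4pb = -361 + 7pb, so pb = 69.
Sellers receive ps = 69 + 11 = 80; q' = 398 − 4·69 = 122.
Government outlay = subsidy × quantity = 11 × 122 = 1342.

Government cost = 1342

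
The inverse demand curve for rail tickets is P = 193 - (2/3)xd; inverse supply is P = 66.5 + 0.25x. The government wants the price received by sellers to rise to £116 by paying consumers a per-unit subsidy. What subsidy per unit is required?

At a seller price of 116, quantity supplied is -266 + 4·116 = 198.
Buyers absorb 198 only when they pay Pb = 193 − (2/3)·198 = 61.
s = Ps − Pb = 116 − 61 = 55.

Required subsidy s = £55 per unit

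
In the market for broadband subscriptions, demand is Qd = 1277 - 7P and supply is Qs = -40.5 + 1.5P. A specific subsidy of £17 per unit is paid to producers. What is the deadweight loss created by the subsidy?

Pre-subsidy: 1277 - 7P = -40.5 + 1.5P gives P* = 155, Q* = 192.
With the subsidy, sellers receive Ps = Pb + 17 for each unit, where Pb is the price buyers pay.
Supply in terms of Pb becomes Qs = -40.5 + 1.5(Pb + 17) = -15 + 1.5Pb. Setting this equal to demand: 1277 - 7Pb = -15 + 1.5Pb, so Pb = 152.
Sellers receive Ps = 152 + 17 = 169; Q' = 1277 − 7·152 = 213.
The subsidy expands output by 213 − 192 = 21 past the efficient level; on those units the gap between marginal cost and willingness to pay runs from 0 up to 17.
DWL = ½ × 17 × 21 = 178.5.

Deadweight loss = £178.5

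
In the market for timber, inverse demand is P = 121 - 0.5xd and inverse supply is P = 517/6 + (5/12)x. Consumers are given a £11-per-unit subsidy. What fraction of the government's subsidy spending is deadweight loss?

Pre-subsidy: 121 - 0.5x = 517/6 + (5/12)x gives x* = 38 and P* = 102.
With the rebate, buyers effectively pay Pb = Ps − 11, where Ps is the price sellers receive.
On the curves, Pb = 121 - 0.5x and Ps = 517/6 + (5/12)x; the wedge Ps − Pb = 11 gives 517/6 + (5/12)x − (121 - 0.5x) = 11, so x' = 50.
Then Pb = 121 − 0.5·50 = 96 and Ps = 517/6 + (5/12)·50 = 107.
ΔCS = ½(38 + 50)(102 − 96) = 264; ΔPS = ½(38 + 50)(107 − 102) = 220.
Government spending = 11 × 50 = 550.
DWL = ½ × 11 × (50 − 38) = 66; fraction = 66 / 550 = 0.12.

DWL / government spending = 0.12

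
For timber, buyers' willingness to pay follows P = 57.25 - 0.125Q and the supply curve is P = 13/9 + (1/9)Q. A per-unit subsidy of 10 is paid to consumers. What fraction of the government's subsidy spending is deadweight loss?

DWL / government spending = 180/2369

Pre-subsidy: 57.25 - 0.125Q = 13/9 + (1/9)Q gives Q* = 4018/17 and P* = 471/17.
With the rebate, buyers effectively pay Pb = Ps − 10, where Ps is the price sellers receive.
On the curves, Pb = 57.25 - 0.125Q and Ps = 13/9 + (1/9)Q; the wedge Ps − Pb = 10 gives 13/9 + (1/9)Q − (57.25 - 0.125Q) = 10, so Q' = 4738/17.
Then Pb = 57.25 − 0.125·(4738/17) = 381/17 and Ps = 13/9 + (1/9)·(4738/17) = 551/17.
ΔCS = ½(4018/17 + 4738/17)(471/17 − 381/17) = 394020/289; ΔPS = ½(4018/17 + 4738/17)(551/17 − 471/17) = 350240/289.
Government spending = 10 × 4738/17 = 47380/17.
DWL = ½ × 10 × (4738/17 − 4018/17) = 3600/17; fraction = (3600/17) / (47380/17) = 180/2369.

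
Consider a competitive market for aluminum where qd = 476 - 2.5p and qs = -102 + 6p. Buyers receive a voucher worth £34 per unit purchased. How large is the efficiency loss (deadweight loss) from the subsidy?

Deadweight loss = £1020

Pre-subsidy: 476 - 2.5p = -102 + 6p gives p* = 68, q* = 306.
With the rebate, buyers effectively pay pb = ps − 34, where ps is the price sellers receive.
Demand in terms of ps becomes qd = 476 − 2.5(ps − 34) = 561 - 2.5ps. Setting this equal to supply: 561 - 2.5ps = -102 + 6ps, so ps = 78.
Buyers pay pb = 78 − 34 = 44; q' = -102 + 6·78 = 366.
The subsidy expands output by 366 − 306 = 60 past the efficient level; on those units the gap between marginal cost and willingness to pay runs from 0 up to 34.
DWL = ½ × 34 × 60 = 1020.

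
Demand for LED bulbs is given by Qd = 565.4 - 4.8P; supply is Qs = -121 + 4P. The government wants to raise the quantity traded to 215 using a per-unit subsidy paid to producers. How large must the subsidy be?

Required subsidy s = 11 per unit

At Q = 215, invert demand for the buyer price: Pb = (565.4 − 215)/4.8 = 73; invert supply for the seller price: Ps = (215 − (-121))/4 = 84.
The subsidy must fill the gap: s = Ps − Pb = 84 − 73 = 11.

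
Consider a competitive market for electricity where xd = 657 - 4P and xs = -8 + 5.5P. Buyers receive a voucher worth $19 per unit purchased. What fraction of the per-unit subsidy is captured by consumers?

Consumer share = 11/19

Pre-subsidy: 657 - 4P = -8 + 5.5P gives P* = 70, x* = 377.
With the rebate, buyers effectively pay Pb = Ps − 19, where Ps is the price sellers receive.
Demand in terms of Ps becomes xd = 657 − 4(Ps − 19) = 733 - 4Ps. Setting this equal to supply: 733 - 4Ps = -8 + 5.5Ps, so Ps = 78.
Buyers pay Pb = 78 − 19 = 59; x' = -8 + 5.5·78 = 421.
Buyers' price falls by P* − Pb = 70 − 59 = 11; sellers' price rises by Ps − P* = 78 − 70 = 8.
So consumers capture 11/19 = 11/19 of each unit of subsidy.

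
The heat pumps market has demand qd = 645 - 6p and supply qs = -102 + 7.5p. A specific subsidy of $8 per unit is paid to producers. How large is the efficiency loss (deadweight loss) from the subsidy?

Pre-subsidy: 645 - 6p = -102 + 7.5p gives p* = 166/3, q* = 313.
With the subsidy, sellers receive ps = pb + 8 for each unit, where pb is the price buyers pay.
Supply in terms of pb becomes qs = -102 + 7.5(pb + 8) = -42 + 7.5pb. Setting this equal to demand: 645 - 6pb = -42 + 7.5pb, so pb = 458/9.
Sellers receive ps = 458/9 + 8 = 530/9; q' = 645 − 6·(458/9) = 1019/3.
The subsidy expands output by 1019/3 − 313 = 80/3 past the efficient level; on those units the gap between marginal cost and willingness to pay runs from 0 up to 8.
DWL = ½ × 8 × 80/3 = 320/3.

Deadweight loss = 320/3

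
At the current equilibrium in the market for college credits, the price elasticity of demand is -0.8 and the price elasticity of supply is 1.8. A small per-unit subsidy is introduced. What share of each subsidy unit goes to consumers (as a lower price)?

For a small subsidy around the equilibrium, the benefit split depends on the relative slopes, which at a point are proportional to the elasticities.
Buyer share = εs/(εs + |εd|) = 1.8/(1.8 + 0.8) = 9/13; seller share = |εd|/(εs + |εd|) = 4/13.

Consumer share = 9/13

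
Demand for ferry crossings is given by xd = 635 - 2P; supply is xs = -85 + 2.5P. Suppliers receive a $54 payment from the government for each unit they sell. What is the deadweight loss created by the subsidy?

Deadweight loss = $1620

Pre-subsidy: 635 - 2P = -85 + 2.5P gives P* = 160, x* = 315.
With the subsidy, sellers receive Ps = Pb + 54 for each unit, where Pb is the price buyers pay.
Supply in terms of Pb becomes xs = -85 + 2.5(Pb + 54) = 50 + 2.5Pb. Setting this equal to demand: 635 - 2Pb = 50 + 2.5Pb, so Pb = 130.
Sellers receive Ps = 130 + 54 = 184; x' = 635 − 2·130 = 375.
The subsidy expands output by 375 − 315 = 60 past the efficient level; on those units the gap between marginal cost and willingness to pay runs from 0 up to 54.
DWL = ½ × 54 × 60 = 1620.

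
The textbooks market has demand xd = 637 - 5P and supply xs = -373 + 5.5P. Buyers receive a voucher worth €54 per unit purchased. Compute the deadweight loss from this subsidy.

Pre-subsidy: 637 - 5P = -373 + 5.5P gives P* = 2020/21, x* = 3277/21.
With the rebate, buyers effectively pay Pb = Ps − 54, where Ps is the price sellers receive.
Demand in terms of Ps becomes xd = 637 − 5(Ps − 54) = 907 - 5Ps. Setting this equal to supply: 907 - 5Ps = -373 + 5.5Ps, so Ps = 2560/21.
Buyers pay Pb = 2560/21 − 54 = 1426/21; x' = -373 + 5.5·(2560/21) = 6247/21.
The subsidy expands output by 6247/21 − 3277/21 = 990/7 past the efficient level; on those units the gap between marginal cost and willingness to pay runs from 0 up to 54.
DWL = ½ × 54 × 990/7 = 26730/7.

Deadweight loss = 26730/7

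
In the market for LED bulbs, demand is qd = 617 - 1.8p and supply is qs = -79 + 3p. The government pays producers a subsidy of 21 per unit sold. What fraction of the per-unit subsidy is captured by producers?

Producer share = 0.375

Pre-subsidy: 617 - 1.8p = -79 + 3p gives p* = 145, q* = 356.
With the subsidy, sellers receive ps = pb + 21 for each unit, where pb is the price buyers pay.
Supply in terms of pb becomes qs = -79 + 3(pb + 21) = -16 + 3pb. Setting this equal to demand: 617 - 1.8pb = -16 + 3pb, so pb = 131.875.
Sellers receive ps = 131.875 + 21 = 152.875; q' = 617 − 1.8·131.875 = 379.625.
Buyers' price falls by p* − pb = 145 − 131.875 = 13.125; sellers' price rises by ps − p* = 152.875 − 145 = 7.875.
So producers capture 7.875/21 = 0.375 of each unit of subsidy.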